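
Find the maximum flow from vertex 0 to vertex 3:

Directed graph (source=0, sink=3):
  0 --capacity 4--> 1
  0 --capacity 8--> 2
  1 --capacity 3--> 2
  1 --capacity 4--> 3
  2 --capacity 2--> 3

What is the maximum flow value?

Computing max flow:
  Flow on (0->1): 4/4
  Flow on (0->2): 2/8
  Flow on (1->3): 4/4
  Flow on (2->3): 2/2
Maximum flow = 6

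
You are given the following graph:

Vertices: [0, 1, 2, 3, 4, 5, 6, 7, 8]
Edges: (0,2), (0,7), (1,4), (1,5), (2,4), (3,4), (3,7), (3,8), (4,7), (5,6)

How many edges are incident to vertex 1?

Vertex 1 has neighbors [4, 5], so deg(1) = 2.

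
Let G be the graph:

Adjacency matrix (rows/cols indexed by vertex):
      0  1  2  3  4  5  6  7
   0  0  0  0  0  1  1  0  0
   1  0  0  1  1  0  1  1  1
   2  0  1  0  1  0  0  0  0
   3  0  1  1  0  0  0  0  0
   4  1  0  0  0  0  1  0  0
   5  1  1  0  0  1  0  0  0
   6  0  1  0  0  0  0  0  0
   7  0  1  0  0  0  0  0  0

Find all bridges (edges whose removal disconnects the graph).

A bridge is an edge whose removal increases the number of connected components.
Bridges found: (1,5), (1,6), (1,7)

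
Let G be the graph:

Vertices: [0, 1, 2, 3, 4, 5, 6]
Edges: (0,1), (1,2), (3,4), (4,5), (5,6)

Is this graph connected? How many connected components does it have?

Checking connectivity: the graph has 2 connected component(s).
Components: [[0, 1, 2], [3, 4, 5, 6]]. The graph is NOT connected.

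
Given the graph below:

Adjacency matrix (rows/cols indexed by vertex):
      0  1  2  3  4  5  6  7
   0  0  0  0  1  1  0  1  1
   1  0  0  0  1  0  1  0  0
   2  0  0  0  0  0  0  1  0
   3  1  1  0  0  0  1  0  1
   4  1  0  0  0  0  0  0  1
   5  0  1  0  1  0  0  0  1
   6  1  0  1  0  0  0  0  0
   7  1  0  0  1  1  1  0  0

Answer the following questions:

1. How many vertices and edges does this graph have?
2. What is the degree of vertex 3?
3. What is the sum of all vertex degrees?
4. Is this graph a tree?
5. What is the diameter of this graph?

Count: 8 vertices, 11 edges.
Vertex 3 has neighbors [0, 1, 5, 7], degree = 4.
Handshaking lemma: 2 * 11 = 22.
A tree on 8 vertices has 7 edges. This graph has 11 edges (4 extra). Not a tree.
Diameter (longest shortest path) = 4.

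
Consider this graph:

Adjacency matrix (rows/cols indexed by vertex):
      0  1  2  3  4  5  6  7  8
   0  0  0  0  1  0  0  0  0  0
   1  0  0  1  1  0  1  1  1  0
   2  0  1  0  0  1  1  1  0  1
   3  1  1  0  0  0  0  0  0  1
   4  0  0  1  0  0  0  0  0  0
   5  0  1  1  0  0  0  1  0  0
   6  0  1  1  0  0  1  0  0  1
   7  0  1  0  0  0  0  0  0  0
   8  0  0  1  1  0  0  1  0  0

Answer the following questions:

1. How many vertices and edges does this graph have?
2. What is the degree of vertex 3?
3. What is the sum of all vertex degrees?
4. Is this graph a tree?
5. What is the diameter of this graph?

Count: 9 vertices, 13 edges.
Vertex 3 has neighbors [0, 1, 8], degree = 3.
Handshaking lemma: 2 * 13 = 26.
A tree on 9 vertices has 8 edges. This graph has 13 edges (5 extra). Not a tree.
Diameter (longest shortest path) = 4.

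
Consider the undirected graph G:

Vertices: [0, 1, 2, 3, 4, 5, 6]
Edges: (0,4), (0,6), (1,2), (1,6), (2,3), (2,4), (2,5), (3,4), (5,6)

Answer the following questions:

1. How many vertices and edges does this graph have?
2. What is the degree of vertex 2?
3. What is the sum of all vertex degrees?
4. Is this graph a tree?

Count: 7 vertices, 9 edges.
Vertex 2 has neighbors [1, 3, 4, 5], degree = 4.
Handshaking lemma: 2 * 9 = 18.
A tree on 7 vertices has 6 edges. This graph has 9 edges (3 extra). Not a tree.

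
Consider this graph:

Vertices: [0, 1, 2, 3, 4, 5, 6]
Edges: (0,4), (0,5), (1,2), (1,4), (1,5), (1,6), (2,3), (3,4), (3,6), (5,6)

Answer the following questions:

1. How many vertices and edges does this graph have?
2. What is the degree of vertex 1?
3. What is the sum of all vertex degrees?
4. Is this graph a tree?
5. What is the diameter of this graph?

Count: 7 vertices, 10 edges.
Vertex 1 has neighbors [2, 4, 5, 6], degree = 4.
Handshaking lemma: 2 * 10 = 20.
A tree on 7 vertices has 6 edges. This graph has 10 edges (4 extra). Not a tree.
Diameter (longest shortest path) = 3.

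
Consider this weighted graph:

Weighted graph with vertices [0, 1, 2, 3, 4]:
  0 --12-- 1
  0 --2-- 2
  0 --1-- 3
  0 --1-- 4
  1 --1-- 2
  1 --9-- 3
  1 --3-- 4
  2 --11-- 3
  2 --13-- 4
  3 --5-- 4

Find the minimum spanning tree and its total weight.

Applying Kruskal's algorithm (sort edges by weight, add if no cycle):
  Add (0,4) w=1
  Add (0,3) w=1
  Add (1,2) w=1
  Add (0,2) w=2
  Skip (1,4) w=3 (creates cycle)
  Skip (3,4) w=5 (creates cycle)
  Skip (1,3) w=9 (creates cycle)
  Skip (2,3) w=11 (creates cycle)
  Skip (0,1) w=12 (creates cycle)
  Skip (2,4) w=13 (creates cycle)
MST weight = 5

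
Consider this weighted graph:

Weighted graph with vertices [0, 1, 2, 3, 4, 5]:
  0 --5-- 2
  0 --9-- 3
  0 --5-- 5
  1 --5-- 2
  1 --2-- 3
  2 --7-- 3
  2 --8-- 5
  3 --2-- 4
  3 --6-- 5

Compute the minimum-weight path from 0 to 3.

Using Dijkstra's algorithm from vertex 0:
Shortest path: 0 -> 3
Total weight: 9 = 9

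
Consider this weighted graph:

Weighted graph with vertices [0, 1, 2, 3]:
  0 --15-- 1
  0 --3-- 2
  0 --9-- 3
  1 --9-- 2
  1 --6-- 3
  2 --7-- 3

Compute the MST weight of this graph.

Applying Kruskal's algorithm (sort edges by weight, add if no cycle):
  Add (0,2) w=3
  Add (1,3) w=6
  Add (2,3) w=7
  Skip (0,3) w=9 (creates cycle)
  Skip (1,2) w=9 (creates cycle)
  Skip (0,1) w=15 (creates cycle)
MST weight = 16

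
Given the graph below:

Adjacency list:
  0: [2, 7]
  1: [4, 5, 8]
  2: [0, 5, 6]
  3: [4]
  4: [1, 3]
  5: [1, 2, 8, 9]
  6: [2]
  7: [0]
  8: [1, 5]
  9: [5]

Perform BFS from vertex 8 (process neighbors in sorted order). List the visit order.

BFS from vertex 8 (neighbors processed in ascending order):
Visit order: 8, 1, 5, 4, 2, 9, 3, 0, 6, 7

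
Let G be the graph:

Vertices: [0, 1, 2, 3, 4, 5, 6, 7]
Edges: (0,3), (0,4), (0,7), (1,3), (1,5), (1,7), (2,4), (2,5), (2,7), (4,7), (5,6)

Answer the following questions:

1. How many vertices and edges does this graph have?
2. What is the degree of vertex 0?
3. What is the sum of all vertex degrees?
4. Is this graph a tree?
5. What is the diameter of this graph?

Count: 8 vertices, 11 edges.
Vertex 0 has neighbors [3, 4, 7], degree = 3.
Handshaking lemma: 2 * 11 = 22.
A tree on 8 vertices has 7 edges. This graph has 11 edges (4 extra). Not a tree.
Diameter (longest shortest path) = 4.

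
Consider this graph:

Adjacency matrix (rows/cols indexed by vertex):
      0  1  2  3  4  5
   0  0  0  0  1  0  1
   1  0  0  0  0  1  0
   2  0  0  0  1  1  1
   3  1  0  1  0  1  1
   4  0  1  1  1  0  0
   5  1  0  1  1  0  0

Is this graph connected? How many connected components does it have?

Checking connectivity: the graph has 1 connected component(s).
All vertices are reachable from each other. The graph IS connected.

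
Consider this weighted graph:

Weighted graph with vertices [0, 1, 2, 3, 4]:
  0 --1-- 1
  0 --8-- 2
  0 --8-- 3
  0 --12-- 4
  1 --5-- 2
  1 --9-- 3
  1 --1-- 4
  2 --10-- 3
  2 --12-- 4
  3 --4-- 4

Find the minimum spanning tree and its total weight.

Applying Kruskal's algorithm (sort edges by weight, add if no cycle):
  Add (0,1) w=1
  Add (1,4) w=1
  Add (3,4) w=4
  Add (1,2) w=5
  Skip (0,2) w=8 (creates cycle)
  Skip (0,3) w=8 (creates cycle)
  Skip (1,3) w=9 (creates cycle)
  Skip (2,3) w=10 (creates cycle)
  Skip (0,4) w=12 (creates cycle)
  Skip (2,4) w=12 (creates cycle)
MST weight = 11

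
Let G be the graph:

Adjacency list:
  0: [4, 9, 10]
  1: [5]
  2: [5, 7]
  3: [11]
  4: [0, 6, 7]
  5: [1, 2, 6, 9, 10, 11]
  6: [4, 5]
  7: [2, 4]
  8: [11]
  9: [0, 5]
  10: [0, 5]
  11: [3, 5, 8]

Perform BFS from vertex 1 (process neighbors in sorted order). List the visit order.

BFS from vertex 1 (neighbors processed in ascending order):
Visit order: 1, 5, 2, 6, 9, 10, 11, 7, 4, 0, 3, 8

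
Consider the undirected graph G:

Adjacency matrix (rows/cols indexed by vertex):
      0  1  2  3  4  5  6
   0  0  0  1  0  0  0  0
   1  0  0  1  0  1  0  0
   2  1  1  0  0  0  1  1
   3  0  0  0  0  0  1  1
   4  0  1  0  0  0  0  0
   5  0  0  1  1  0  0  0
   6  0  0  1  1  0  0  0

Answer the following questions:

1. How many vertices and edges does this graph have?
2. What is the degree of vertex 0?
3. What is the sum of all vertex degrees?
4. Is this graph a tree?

Count: 7 vertices, 7 edges.
Vertex 0 has neighbors [2], degree = 1.
Handshaking lemma: 2 * 7 = 14.
A tree on 7 vertices has 6 edges. This graph has 7 edges (1 extra). Not a tree.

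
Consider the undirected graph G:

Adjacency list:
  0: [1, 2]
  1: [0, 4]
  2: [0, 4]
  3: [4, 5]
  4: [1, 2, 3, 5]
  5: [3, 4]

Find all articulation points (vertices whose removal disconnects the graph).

An articulation point is a vertex whose removal disconnects the graph.
Articulation points: [4]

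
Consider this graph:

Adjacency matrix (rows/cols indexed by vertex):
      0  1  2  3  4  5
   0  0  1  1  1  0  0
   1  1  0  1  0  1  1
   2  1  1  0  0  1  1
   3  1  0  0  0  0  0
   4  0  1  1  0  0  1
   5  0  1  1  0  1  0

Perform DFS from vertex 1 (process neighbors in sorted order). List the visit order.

DFS from vertex 1 (neighbors processed in ascending order):
Visit order: 1, 0, 2, 4, 5, 3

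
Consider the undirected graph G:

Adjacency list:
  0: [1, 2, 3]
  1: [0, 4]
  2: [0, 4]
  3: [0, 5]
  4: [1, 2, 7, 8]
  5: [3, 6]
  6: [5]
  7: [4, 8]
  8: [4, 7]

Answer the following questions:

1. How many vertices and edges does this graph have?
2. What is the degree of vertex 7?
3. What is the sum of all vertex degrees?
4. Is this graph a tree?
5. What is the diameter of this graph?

Count: 9 vertices, 10 edges.
Vertex 7 has neighbors [4, 8], degree = 2.
Handshaking lemma: 2 * 10 = 20.
A tree on 9 vertices has 8 edges. This graph has 10 edges (2 extra). Not a tree.
Diameter (longest shortest path) = 6.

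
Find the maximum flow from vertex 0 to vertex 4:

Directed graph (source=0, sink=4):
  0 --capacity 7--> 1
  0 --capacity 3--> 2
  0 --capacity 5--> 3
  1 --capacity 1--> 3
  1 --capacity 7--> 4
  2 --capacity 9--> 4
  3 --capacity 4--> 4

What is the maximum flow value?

Computing max flow:
  Flow on (0->1): 7/7
  Flow on (0->2): 3/3
  Flow on (0->3): 4/5
  Flow on (1->4): 7/7
  Flow on (2->4): 3/9
  Flow on (3->4): 4/4
Maximum flow = 14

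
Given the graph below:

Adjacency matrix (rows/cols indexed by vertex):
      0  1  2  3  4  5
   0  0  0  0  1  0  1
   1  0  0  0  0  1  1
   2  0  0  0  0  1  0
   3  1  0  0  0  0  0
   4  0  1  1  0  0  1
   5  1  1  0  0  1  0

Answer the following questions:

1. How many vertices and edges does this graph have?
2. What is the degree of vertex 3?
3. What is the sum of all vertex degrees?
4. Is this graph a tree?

Count: 6 vertices, 6 edges.
Vertex 3 has neighbors [0], degree = 1.
Handshaking lemma: 2 * 6 = 12.
A tree on 6 vertices has 5 edges. This graph has 6 edges (1 extra). Not a tree.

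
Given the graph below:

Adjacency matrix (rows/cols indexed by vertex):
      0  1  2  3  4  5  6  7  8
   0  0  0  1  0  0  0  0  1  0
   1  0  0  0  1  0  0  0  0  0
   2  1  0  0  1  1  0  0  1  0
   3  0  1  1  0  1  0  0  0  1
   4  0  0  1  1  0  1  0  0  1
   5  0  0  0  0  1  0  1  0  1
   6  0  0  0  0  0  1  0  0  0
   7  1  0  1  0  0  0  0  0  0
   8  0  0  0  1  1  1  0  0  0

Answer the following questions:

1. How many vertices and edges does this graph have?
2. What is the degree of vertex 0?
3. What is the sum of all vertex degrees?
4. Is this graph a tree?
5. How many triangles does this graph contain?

Count: 9 vertices, 12 edges.
Vertex 0 has neighbors [2, 7], degree = 2.
Handshaking lemma: 2 * 12 = 24.
A tree on 9 vertices has 8 edges. This graph has 12 edges (4 extra). Not a tree.
Number of triangles = 4.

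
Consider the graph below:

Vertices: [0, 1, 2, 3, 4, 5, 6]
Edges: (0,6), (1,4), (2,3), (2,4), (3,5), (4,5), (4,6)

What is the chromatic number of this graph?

The graph has a maximum clique of size 2 (lower bound on chromatic number).
A valid 2-coloring: {0: 0, 1: 1, 2: 1, 3: 0, 4: 0, 5: 1, 6: 1}.
Chromatic number = 2.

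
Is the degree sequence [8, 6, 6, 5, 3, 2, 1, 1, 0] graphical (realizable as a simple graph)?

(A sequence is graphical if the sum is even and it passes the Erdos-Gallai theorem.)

Sum of degrees = 32. Sum is even but fails Erdos-Gallai. The sequence is NOT graphical.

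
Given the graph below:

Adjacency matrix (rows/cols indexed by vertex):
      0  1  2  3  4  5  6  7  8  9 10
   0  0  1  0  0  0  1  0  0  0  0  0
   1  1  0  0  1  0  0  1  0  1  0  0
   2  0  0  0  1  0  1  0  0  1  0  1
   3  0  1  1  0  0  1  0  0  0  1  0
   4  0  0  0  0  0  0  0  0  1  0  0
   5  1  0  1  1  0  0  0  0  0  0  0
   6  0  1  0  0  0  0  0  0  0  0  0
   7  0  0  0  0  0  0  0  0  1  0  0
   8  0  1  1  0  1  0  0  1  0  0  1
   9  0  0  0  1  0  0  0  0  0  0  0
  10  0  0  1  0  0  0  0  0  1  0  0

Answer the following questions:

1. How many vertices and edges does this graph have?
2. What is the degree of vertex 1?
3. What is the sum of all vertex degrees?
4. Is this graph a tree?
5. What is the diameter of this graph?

Count: 11 vertices, 14 edges.
Vertex 1 has neighbors [0, 3, 6, 8], degree = 4.
Handshaking lemma: 2 * 14 = 28.
A tree on 11 vertices has 10 edges. This graph has 14 edges (4 extra). Not a tree.
Diameter (longest shortest path) = 4.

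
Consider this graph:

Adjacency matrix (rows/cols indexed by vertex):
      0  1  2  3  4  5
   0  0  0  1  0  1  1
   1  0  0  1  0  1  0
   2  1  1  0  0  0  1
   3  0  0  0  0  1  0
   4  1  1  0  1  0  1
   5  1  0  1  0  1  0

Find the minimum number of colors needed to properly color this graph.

The graph has a maximum clique of size 3 (lower bound on chromatic number).
A valid 3-coloring: {0: 1, 1: 1, 2: 0, 3: 1, 4: 0, 5: 2}.
Chromatic number = 3.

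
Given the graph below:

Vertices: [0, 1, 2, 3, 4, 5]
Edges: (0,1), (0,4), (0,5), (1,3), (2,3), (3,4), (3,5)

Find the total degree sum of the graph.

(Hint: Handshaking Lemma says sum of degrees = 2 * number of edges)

Count edges: 7 edges.
By Handshaking Lemma: sum of degrees = 2 * 7 = 14.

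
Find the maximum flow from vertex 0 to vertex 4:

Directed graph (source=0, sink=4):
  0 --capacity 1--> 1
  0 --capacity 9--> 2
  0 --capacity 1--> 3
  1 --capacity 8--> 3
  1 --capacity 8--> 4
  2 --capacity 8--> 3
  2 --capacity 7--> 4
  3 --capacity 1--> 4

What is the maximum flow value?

Computing max flow:
  Flow on (0->1): 1/1
  Flow on (0->2): 7/9
  Flow on (0->3): 1/1
  Flow on (1->4): 1/8
  Flow on (2->4): 7/7
  Flow on (3->4): 1/1
Maximum flow = 9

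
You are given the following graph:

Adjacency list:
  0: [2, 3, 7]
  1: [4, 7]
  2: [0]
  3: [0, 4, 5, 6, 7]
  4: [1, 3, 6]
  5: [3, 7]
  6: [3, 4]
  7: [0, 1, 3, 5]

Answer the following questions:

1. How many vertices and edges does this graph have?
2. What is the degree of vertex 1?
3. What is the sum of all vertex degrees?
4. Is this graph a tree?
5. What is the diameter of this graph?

Count: 8 vertices, 11 edges.
Vertex 1 has neighbors [4, 7], degree = 2.
Handshaking lemma: 2 * 11 = 22.
A tree on 8 vertices has 7 edges. This graph has 11 edges (4 extra). Not a tree.
Diameter (longest shortest path) = 3.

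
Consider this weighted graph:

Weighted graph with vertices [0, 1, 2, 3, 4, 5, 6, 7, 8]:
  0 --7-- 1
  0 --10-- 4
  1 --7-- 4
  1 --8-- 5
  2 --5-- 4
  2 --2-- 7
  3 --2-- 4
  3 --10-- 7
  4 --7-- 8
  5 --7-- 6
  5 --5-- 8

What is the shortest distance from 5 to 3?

Using Dijkstra's algorithm from vertex 5:
Shortest path: 5 -> 8 -> 4 -> 3
Total weight: 5 + 7 + 2 = 14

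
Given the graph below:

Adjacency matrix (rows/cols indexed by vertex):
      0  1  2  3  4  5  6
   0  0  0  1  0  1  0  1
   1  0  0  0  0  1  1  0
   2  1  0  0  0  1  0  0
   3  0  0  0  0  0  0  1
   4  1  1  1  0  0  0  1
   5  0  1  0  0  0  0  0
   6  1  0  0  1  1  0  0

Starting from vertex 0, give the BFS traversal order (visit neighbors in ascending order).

BFS from vertex 0 (neighbors processed in ascending order):
Visit order: 0, 2, 4, 6, 1, 3, 5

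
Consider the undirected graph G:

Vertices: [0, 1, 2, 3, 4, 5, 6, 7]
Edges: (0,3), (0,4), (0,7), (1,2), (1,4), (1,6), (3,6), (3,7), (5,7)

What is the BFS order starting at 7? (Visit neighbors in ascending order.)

BFS from vertex 7 (neighbors processed in ascending order):
Visit order: 7, 0, 3, 5, 4, 6, 1, 2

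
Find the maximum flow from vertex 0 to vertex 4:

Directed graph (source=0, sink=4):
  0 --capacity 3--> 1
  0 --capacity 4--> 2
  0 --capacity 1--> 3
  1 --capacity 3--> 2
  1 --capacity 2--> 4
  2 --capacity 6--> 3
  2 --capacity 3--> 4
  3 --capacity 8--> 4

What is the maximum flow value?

Computing max flow:
  Flow on (0->1): 3/3
  Flow on (0->2): 4/4
  Flow on (0->3): 1/1
  Flow on (1->2): 1/3
  Flow on (1->4): 2/2
  Flow on (2->3): 2/6
  Flow on (2->4): 3/3
  Flow on (3->4): 3/8
Maximum flow = 8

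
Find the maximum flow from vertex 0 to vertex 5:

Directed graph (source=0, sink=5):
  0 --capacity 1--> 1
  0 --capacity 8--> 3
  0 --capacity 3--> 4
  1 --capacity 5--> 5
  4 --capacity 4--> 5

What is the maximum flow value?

Computing max flow:
  Flow on (0->1): 1/1
  Flow on (0->4): 3/3
  Flow on (1->5): 1/5
  Flow on (4->5): 3/4
Maximum flow = 4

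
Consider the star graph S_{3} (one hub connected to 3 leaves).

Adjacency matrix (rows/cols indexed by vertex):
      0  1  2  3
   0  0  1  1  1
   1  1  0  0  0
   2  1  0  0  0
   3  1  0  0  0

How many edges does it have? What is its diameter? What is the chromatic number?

Star graph S_{3}: the hub connects to all 3 leaves.
Edges = 3.
Diameter = 2 (any leaf to hub is 1, leaf to leaf through hub is 2).
Star graphs are bipartite (hub vs leaves), so chromatic number = 2.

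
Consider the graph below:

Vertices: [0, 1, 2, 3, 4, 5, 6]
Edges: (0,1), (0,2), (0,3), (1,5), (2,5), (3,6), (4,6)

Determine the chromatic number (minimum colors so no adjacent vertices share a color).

The graph has a maximum clique of size 2 (lower bound on chromatic number).
A valid 2-coloring: {0: 0, 1: 1, 2: 1, 3: 1, 4: 1, 5: 0, 6: 0}.
Chromatic number = 2.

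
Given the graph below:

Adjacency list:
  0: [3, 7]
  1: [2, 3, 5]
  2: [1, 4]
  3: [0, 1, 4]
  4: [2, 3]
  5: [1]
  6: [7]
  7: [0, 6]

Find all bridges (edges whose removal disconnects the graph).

A bridge is an edge whose removal increases the number of connected components.
Bridges found: (0,3), (0,7), (1,5), (6,7)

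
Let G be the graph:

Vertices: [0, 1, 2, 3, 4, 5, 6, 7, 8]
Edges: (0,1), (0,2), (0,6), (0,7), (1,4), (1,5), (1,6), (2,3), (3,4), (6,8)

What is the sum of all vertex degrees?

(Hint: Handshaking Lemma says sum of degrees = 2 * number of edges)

Count edges: 10 edges.
By Handshaking Lemma: sum of degrees = 2 * 10 = 20.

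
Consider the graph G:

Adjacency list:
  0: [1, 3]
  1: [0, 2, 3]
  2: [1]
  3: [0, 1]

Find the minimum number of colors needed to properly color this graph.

The graph has a maximum clique of size 3 (lower bound on chromatic number).
A valid 3-coloring: {0: 1, 1: 0, 2: 1, 3: 2}.
Chromatic number = 3.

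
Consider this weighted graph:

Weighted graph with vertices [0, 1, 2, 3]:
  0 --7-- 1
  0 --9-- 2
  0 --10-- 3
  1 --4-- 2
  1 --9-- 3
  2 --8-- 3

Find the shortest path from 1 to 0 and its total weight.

Using Dijkstra's algorithm from vertex 1:
Shortest path: 1 -> 0
Total weight: 7 = 7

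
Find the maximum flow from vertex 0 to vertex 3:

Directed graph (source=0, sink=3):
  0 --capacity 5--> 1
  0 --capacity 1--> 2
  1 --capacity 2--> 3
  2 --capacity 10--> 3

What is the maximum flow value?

Computing max flow:
  Flow on (0->1): 2/5
  Flow on (0->2): 1/1
  Flow on (1->3): 2/2
  Flow on (2->3): 1/10
Maximum flow = 3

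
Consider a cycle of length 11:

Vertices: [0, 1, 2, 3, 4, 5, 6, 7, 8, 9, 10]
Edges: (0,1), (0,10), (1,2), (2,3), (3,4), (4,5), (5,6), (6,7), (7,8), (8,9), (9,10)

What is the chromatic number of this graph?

This is an odd cycle (C_11). Odd cycles are not bipartite (any 2-coloring forces two adjacent vertices to match), and 3 colors suffice.
Chromatic number = 3.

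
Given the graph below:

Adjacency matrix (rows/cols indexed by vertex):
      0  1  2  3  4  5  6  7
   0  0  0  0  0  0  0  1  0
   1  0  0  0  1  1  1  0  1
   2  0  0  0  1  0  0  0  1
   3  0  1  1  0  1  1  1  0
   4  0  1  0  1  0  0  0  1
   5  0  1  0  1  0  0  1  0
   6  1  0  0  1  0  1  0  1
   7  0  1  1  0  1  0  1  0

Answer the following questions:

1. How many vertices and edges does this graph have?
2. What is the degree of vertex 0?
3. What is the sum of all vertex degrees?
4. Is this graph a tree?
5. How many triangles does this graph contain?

Count: 8 vertices, 13 edges.
Vertex 0 has neighbors [6], degree = 1.
Handshaking lemma: 2 * 13 = 26.
A tree on 8 vertices has 7 edges. This graph has 13 edges (6 extra). Not a tree.
Number of triangles = 4.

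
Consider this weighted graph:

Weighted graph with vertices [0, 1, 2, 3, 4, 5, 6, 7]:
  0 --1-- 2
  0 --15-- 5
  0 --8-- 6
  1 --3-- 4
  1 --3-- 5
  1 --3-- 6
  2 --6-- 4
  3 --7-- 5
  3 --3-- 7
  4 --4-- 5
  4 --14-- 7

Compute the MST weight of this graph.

Applying Kruskal's algorithm (sort edges by weight, add if no cycle):
  Add (0,2) w=1
  Add (1,5) w=3
  Add (1,4) w=3
  Add (1,6) w=3
  Add (3,7) w=3
  Skip (4,5) w=4 (creates cycle)
  Add (2,4) w=6
  Add (3,5) w=7
  Skip (0,6) w=8 (creates cycle)
  Skip (4,7) w=14 (creates cycle)
  Skip (0,5) w=15 (creates cycle)
MST weight = 26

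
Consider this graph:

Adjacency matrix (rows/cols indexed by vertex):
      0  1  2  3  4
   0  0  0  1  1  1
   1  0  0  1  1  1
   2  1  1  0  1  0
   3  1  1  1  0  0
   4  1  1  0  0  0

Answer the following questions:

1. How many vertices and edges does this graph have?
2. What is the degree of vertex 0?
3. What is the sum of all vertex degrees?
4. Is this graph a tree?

Count: 5 vertices, 7 edges.
Vertex 0 has neighbors [2, 3, 4], degree = 3.
Handshaking lemma: 2 * 7 = 14.
A tree on 5 vertices has 4 edges. This graph has 7 edges (3 extra). Not a tree.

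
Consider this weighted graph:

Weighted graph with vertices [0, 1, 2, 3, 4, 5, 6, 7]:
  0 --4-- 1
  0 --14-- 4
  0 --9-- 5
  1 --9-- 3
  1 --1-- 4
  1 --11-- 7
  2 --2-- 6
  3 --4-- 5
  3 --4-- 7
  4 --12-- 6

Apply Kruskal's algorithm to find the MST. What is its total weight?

Applying Kruskal's algorithm (sort edges by weight, add if no cycle):
  Add (1,4) w=1
  Add (2,6) w=2
  Add (0,1) w=4
  Add (3,5) w=4
  Add (3,7) w=4
  Add (0,5) w=9
  Skip (1,3) w=9 (creates cycle)
  Skip (1,7) w=11 (creates cycle)
  Add (4,6) w=12
  Skip (0,4) w=14 (creates cycle)
MST weight = 36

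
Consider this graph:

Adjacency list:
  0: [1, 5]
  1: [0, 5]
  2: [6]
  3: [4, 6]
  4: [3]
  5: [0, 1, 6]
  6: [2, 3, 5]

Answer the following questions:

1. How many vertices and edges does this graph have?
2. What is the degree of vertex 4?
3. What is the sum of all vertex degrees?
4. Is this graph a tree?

Count: 7 vertices, 7 edges.
Vertex 4 has neighbors [3], degree = 1.
Handshaking lemma: 2 * 7 = 14.
A tree on 7 vertices has 6 edges. This graph has 7 edges (1 extra). Not a tree.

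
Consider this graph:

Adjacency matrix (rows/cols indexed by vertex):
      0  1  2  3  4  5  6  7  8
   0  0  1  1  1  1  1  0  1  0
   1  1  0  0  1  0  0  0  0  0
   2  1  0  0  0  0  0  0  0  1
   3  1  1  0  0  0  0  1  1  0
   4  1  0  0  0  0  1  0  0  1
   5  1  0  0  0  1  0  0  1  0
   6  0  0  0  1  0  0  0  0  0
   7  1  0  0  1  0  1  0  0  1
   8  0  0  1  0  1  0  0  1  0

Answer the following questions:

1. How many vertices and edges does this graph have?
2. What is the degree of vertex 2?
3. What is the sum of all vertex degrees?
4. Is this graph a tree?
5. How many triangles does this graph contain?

Count: 9 vertices, 14 edges.
Vertex 2 has neighbors [0, 8], degree = 2.
Handshaking lemma: 2 * 14 = 28.
A tree on 9 vertices has 8 edges. This graph has 14 edges (6 extra). Not a tree.
Number of triangles = 4.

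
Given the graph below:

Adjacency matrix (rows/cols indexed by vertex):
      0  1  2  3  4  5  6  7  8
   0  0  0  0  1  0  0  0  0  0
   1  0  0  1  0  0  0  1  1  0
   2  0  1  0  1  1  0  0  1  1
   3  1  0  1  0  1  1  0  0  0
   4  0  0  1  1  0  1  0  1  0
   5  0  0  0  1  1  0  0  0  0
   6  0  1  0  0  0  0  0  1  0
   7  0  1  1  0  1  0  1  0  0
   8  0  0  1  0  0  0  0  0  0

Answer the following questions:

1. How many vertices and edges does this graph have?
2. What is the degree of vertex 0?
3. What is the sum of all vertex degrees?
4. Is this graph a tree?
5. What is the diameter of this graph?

Count: 9 vertices, 13 edges.
Vertex 0 has neighbors [3], degree = 1.
Handshaking lemma: 2 * 13 = 26.
A tree on 9 vertices has 8 edges. This graph has 13 edges (5 extra). Not a tree.
Diameter (longest shortest path) = 4.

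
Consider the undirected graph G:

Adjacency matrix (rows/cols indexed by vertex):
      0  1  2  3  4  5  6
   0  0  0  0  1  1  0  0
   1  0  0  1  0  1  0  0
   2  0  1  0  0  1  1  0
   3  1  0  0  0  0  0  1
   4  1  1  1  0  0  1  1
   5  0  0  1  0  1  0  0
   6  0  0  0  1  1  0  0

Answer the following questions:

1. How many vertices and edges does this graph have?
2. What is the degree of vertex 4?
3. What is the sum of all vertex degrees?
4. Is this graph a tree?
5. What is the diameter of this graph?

Count: 7 vertices, 9 edges.
Vertex 4 has neighbors [0, 1, 2, 5, 6], degree = 5.
Handshaking lemma: 2 * 9 = 18.
A tree on 7 vertices has 6 edges. This graph has 9 edges (3 extra). Not a tree.
Diameter (longest shortest path) = 3.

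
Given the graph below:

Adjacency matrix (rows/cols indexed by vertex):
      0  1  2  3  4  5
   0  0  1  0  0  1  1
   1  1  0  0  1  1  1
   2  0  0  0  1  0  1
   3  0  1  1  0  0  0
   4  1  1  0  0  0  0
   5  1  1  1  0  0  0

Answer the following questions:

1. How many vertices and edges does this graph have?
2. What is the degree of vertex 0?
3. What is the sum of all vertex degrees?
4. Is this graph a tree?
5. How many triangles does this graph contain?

Count: 6 vertices, 8 edges.
Vertex 0 has neighbors [1, 4, 5], degree = 3.
Handshaking lemma: 2 * 8 = 16.
A tree on 6 vertices has 5 edges. This graph has 8 edges (3 extra). Not a tree.
Number of triangles = 2.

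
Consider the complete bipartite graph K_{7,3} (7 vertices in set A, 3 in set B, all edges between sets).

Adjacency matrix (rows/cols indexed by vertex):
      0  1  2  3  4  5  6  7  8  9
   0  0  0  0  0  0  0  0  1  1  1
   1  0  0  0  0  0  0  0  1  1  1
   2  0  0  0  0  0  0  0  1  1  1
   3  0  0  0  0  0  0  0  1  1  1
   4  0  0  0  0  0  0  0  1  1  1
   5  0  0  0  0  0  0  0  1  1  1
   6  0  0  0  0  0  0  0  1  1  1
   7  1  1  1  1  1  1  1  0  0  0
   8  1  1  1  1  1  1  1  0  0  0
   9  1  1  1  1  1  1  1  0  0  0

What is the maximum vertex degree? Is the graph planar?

Set-A vertices have degree 3; set-B vertices have degree 7. Maximum degree = max(7,3) = 7.
K_{7,3} contains K_{3,3} as a subgraph (since both sides have >= 3 vertices); by Kuratowski's theorem it is not planar.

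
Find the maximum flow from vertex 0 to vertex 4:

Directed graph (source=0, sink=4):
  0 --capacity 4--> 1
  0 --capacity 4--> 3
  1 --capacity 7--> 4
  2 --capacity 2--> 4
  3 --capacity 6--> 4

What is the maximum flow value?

Computing max flow:
  Flow on (0->1): 4/4
  Flow on (0->3): 4/4
  Flow on (1->4): 4/7
  Flow on (3->4): 4/6
Maximum flow = 8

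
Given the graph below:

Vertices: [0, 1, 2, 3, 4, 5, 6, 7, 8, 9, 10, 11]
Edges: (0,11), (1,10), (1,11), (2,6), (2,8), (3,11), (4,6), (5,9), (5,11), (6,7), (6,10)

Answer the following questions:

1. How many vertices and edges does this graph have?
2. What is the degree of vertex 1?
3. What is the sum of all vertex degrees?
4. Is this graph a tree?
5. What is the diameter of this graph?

Count: 12 vertices, 11 edges.
Vertex 1 has neighbors [10, 11], degree = 2.
Handshaking lemma: 2 * 11 = 22.
A graph is a tree iff it is connected and has exactly n-1 edges. This graph is connected (all 12 vertices in one component) and has 12-1 = 11 edges. It is a tree.
Diameter (longest shortest path) = 7.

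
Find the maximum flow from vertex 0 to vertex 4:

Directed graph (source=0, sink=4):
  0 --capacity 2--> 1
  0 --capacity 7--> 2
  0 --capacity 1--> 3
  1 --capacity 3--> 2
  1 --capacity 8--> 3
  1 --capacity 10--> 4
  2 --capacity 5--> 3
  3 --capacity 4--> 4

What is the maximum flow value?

Computing max flow:
  Flow on (0->1): 2/2
  Flow on (0->2): 4/7
  Flow on (1->4): 2/10
  Flow on (2->3): 4/5
  Flow on (3->4): 4/4
Maximum flow = 6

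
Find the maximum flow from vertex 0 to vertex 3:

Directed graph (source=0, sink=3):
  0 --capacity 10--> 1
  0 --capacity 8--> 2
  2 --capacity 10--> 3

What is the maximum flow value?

Computing max flow:
  Flow on (0->2): 8/8
  Flow on (2->3): 8/10
Maximum flow = 8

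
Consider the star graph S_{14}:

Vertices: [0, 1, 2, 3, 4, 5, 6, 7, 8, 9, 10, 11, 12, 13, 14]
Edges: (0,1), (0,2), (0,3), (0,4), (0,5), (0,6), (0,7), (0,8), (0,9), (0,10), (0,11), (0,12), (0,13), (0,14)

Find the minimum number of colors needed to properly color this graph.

S_{14} has one hub adjacent to 14 leaves; leaves are pairwise non-adjacent.
Color the hub 0 and every leaf 1.
Chromatic number = 2.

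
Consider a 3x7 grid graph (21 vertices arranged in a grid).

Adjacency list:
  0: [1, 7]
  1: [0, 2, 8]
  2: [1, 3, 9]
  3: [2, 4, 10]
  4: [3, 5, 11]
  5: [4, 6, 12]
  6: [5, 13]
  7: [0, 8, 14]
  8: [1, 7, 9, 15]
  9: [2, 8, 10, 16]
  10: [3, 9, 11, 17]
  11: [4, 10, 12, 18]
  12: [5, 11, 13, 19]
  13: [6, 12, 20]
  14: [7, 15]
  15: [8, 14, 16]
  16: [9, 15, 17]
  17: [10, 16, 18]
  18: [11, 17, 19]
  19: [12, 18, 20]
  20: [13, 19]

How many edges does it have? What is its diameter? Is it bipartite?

A 3x7 grid has 14 vertical edges and 18 horizontal edges.
Total edges = 14 + 18 = 32.
Diameter = (3-1) + (7-1) = 8 (corner to opposite corner).
Grid graphs are bipartite (checkerboard coloring).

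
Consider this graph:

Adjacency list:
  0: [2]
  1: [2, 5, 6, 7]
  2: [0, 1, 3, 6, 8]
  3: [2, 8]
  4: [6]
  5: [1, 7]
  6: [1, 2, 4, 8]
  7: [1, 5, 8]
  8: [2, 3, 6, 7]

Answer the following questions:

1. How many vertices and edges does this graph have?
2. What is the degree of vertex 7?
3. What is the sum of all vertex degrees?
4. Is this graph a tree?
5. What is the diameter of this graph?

Count: 9 vertices, 13 edges.
Vertex 7 has neighbors [1, 5, 8], degree = 3.
Handshaking lemma: 2 * 13 = 26.
A tree on 9 vertices has 8 edges. This graph has 13 edges (5 extra). Not a tree.
Diameter (longest shortest path) = 3.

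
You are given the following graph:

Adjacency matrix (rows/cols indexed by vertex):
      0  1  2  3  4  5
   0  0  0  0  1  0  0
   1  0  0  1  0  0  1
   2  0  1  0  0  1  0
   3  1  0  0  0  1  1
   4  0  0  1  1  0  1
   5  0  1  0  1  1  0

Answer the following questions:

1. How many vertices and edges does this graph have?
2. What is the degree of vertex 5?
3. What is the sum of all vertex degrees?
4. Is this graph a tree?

Count: 6 vertices, 7 edges.
Vertex 5 has neighbors [1, 3, 4], degree = 3.
Handshaking lemma: 2 * 7 = 14.
A tree on 6 vertices has 5 edges. This graph has 7 edges (2 extra). Not a tree.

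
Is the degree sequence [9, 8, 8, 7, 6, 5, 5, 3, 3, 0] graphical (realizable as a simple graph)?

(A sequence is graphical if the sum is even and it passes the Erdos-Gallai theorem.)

Sum of degrees = 54. Sum is even but fails Erdos-Gallai. The sequence is NOT graphical.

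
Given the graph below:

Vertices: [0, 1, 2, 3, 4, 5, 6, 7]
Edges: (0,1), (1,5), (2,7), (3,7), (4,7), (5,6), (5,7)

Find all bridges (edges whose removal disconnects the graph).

A bridge is an edge whose removal increases the number of connected components.
Bridges found: (0,1), (1,5), (2,7), (3,7), (4,7), (5,6), (5,7)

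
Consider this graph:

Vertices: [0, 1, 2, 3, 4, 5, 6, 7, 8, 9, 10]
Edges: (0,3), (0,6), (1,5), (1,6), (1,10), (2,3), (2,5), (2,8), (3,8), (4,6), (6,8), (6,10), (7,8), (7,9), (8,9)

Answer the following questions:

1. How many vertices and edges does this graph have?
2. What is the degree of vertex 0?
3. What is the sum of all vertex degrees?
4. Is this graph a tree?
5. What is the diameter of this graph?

Count: 11 vertices, 15 edges.
Vertex 0 has neighbors [3, 6], degree = 2.
Handshaking lemma: 2 * 15 = 30.
A tree on 11 vertices has 10 edges. This graph has 15 edges (5 extra). Not a tree.
Diameter (longest shortest path) = 3.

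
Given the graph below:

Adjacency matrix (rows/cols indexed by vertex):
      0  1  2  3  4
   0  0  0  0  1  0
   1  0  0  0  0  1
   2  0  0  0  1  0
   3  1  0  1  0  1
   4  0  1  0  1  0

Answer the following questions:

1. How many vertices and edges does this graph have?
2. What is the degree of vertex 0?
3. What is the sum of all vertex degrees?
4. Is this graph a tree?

Count: 5 vertices, 4 edges.
Vertex 0 has neighbors [3], degree = 1.
Handshaking lemma: 2 * 4 = 8.
A graph is a tree iff it is connected and has exactly n-1 edges. This graph is connected (all 5 vertices in one component) and has 5-1 = 4 edges. It is a tree.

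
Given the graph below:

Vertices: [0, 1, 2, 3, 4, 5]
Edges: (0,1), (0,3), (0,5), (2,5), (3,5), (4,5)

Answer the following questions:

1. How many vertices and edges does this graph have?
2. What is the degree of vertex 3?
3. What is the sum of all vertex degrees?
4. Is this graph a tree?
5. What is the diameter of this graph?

Count: 6 vertices, 6 edges.
Vertex 3 has neighbors [0, 5], degree = 2.
Handshaking lemma: 2 * 6 = 12.
A tree on 6 vertices has 5 edges. This graph has 6 edges (1 extra). Not a tree.
Diameter (longest shortest path) = 3.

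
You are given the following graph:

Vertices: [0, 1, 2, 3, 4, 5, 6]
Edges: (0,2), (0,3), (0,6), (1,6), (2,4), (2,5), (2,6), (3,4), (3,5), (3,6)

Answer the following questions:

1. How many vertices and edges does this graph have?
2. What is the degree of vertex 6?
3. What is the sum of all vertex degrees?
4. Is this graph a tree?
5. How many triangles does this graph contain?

Count: 7 vertices, 10 edges.
Vertex 6 has neighbors [0, 1, 2, 3], degree = 4.
Handshaking lemma: 2 * 10 = 20.
A tree on 7 vertices has 6 edges. This graph has 10 edges (4 extra). Not a tree.
Number of triangles = 2.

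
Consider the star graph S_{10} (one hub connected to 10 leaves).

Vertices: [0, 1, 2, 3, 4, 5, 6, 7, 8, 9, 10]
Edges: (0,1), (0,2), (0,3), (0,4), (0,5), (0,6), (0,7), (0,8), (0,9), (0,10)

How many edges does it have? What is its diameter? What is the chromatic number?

Star graph S_{10}: the hub connects to all 10 leaves.
Edges = 10.
Diameter = 2 (any leaf to hub is 1, leaf to leaf through hub is 2).
Star graphs are bipartite (hub vs leaves), so chromatic number = 2.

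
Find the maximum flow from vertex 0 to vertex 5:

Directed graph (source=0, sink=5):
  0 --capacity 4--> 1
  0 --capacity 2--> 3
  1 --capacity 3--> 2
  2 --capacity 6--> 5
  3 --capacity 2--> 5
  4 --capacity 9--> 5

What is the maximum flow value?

Computing max flow:
  Flow on (0->1): 3/4
  Flow on (0->3): 2/2
  Flow on (1->2): 3/3
  Flow on (2->5): 3/6
  Flow on (3->5): 2/2
Maximum flow = 5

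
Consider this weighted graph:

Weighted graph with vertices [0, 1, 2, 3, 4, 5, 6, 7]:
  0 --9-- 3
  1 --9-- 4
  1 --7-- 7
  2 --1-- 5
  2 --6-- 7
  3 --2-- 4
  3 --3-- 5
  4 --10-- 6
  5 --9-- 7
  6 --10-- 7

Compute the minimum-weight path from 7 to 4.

Using Dijkstra's algorithm from vertex 7:
Shortest path: 7 -> 2 -> 5 -> 3 -> 4
Total weight: 6 + 1 + 3 + 2 = 12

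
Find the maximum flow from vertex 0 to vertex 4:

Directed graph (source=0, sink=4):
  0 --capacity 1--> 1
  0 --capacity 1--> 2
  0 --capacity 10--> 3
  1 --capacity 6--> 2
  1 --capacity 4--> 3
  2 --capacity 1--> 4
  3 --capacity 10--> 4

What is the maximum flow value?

Computing max flow:
  Flow on (0->2): 1/1
  Flow on (0->3): 10/10
  Flow on (2->4): 1/1
  Flow on (3->4): 10/10
Maximum flow = 11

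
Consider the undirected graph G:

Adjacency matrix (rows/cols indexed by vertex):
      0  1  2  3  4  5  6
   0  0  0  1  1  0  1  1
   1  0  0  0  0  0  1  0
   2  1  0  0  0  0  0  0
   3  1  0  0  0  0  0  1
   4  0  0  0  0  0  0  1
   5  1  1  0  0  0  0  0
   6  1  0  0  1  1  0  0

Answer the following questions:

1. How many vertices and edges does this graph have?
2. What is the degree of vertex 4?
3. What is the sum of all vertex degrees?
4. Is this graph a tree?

Count: 7 vertices, 7 edges.
Vertex 4 has neighbors [6], degree = 1.
Handshaking lemma: 2 * 7 = 14.
A tree on 7 vertices has 6 edges. This graph has 7 edges (1 extra). Not a tree.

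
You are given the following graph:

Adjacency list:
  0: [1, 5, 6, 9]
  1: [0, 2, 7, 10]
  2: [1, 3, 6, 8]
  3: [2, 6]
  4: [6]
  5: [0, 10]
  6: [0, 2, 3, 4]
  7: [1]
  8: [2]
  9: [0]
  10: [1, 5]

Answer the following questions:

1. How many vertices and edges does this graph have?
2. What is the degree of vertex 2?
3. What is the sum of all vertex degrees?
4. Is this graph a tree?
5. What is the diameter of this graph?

Count: 11 vertices, 13 edges.
Vertex 2 has neighbors [1, 3, 6, 8], degree = 4.
Handshaking lemma: 2 * 13 = 26.
A tree on 11 vertices has 10 edges. This graph has 13 edges (3 extra). Not a tree.
Diameter (longest shortest path) = 4.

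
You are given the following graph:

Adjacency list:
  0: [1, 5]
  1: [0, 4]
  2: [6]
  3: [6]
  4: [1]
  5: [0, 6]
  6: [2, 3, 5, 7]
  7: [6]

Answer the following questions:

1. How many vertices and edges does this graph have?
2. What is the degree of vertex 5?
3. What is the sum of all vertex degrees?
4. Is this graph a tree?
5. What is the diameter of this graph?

Count: 8 vertices, 7 edges.
Vertex 5 has neighbors [0, 6], degree = 2.
Handshaking lemma: 2 * 7 = 14.
A graph is a tree iff it is connected and has exactly n-1 edges. This graph is connected (all 8 vertices in one component) and has 8-1 = 7 edges. It is a tree.
Diameter (longest shortest path) = 5.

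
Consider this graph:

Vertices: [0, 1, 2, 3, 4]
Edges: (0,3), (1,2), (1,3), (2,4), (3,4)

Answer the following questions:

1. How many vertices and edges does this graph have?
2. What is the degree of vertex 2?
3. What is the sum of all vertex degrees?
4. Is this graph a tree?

Count: 5 vertices, 5 edges.
Vertex 2 has neighbors [1, 4], degree = 2.
Handshaking lemma: 2 * 5 = 10.
A tree on 5 vertices has 4 edges. This graph has 5 edges (1 extra). Not a tree.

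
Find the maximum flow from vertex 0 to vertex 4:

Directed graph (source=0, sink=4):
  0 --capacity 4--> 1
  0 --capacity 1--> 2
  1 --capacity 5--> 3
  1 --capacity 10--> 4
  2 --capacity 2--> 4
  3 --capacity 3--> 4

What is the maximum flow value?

Computing max flow:
  Flow on (0->1): 4/4
  Flow on (0->2): 1/1
  Flow on (1->4): 4/10
  Flow on (2->4): 1/2
Maximum flow = 5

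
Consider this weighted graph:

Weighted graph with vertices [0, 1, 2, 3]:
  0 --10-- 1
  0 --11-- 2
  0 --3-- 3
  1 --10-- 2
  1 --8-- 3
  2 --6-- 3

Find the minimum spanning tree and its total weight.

Applying Kruskal's algorithm (sort edges by weight, add if no cycle):
  Add (0,3) w=3
  Add (2,3) w=6
  Add (1,3) w=8
  Skip (0,1) w=10 (creates cycle)
  Skip (1,2) w=10 (creates cycle)
  Skip (0,2) w=11 (creates cycle)
MST weight = 17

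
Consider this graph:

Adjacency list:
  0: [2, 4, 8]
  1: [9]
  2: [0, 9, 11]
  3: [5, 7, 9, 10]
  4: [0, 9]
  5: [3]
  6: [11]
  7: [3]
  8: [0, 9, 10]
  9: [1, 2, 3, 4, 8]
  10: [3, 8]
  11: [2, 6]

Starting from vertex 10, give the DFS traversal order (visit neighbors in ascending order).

DFS from vertex 10 (neighbors processed in ascending order):
Visit order: 10, 3, 5, 7, 9, 1, 2, 0, 4, 8, 11, 6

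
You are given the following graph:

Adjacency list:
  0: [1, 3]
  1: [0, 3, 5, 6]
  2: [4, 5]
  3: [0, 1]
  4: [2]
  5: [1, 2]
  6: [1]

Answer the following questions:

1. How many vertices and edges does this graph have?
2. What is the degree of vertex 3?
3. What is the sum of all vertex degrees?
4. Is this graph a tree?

Count: 7 vertices, 7 edges.
Vertex 3 has neighbors [0, 1], degree = 2.
Handshaking lemma: 2 * 7 = 14.
A tree on 7 vertices has 6 edges. This graph has 7 edges (1 extra). Not a tree.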